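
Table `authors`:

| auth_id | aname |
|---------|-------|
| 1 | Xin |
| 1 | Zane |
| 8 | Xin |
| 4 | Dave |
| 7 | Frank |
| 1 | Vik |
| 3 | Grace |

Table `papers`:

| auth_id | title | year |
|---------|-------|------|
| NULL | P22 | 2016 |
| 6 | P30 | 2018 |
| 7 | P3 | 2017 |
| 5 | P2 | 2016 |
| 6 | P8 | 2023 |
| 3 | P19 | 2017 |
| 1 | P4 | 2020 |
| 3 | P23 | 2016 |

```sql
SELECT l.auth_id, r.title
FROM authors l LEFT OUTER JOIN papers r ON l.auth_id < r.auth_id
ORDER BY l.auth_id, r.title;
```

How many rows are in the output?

28

LEFT JOIN keeps every row from `authors`; unmatched rows get NULL for `papers`'s columns.
Matching on l.auth_id < r.auth_id. A NULL in a compared column never satisfies the condition.
- l (auth_id=1) pairs with 6 row(s) of r.
- l (auth_id=1) pairs with 6 row(s) of r.
- l (auth_id=8) has no partner → padded with NULL.
- l (auth_id=4) pairs with 4 row(s) of r.
- l (auth_id=7) has no partner → padded with NULL.
- l (auth_id=1) pairs with 6 row(s) of r.
- l (auth_id=3) pairs with 4 row(s) of r.
Total: 26 matched + 2 padded = 28 rows.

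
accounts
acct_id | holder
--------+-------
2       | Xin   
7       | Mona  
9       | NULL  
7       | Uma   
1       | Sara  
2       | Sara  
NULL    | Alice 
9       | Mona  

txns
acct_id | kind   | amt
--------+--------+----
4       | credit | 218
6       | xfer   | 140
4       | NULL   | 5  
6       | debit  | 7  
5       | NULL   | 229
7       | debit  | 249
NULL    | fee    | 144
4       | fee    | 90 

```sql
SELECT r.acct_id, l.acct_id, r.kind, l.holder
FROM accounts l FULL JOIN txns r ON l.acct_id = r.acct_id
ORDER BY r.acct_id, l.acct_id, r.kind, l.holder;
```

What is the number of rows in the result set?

FULL OUTER JOIN keeps every row from both sides; unmatched rows get NULL for the other side's columns.
Matching on l.acct_id = r.acct_id. A NULL in a compared column never satisfies the condition.
Matched pairs: 2; unmatched l rows kept: 6; unmatched r rows kept: 7.
Total: 2 matched + 13 padded = 15 rows.

15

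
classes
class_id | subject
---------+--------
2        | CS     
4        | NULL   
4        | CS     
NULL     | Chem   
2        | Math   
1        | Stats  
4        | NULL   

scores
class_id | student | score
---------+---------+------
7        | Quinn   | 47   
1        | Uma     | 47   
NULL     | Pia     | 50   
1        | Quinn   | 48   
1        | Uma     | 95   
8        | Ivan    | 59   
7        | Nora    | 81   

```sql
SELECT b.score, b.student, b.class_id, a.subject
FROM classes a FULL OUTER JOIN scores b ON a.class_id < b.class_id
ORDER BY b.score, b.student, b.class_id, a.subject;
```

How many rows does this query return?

23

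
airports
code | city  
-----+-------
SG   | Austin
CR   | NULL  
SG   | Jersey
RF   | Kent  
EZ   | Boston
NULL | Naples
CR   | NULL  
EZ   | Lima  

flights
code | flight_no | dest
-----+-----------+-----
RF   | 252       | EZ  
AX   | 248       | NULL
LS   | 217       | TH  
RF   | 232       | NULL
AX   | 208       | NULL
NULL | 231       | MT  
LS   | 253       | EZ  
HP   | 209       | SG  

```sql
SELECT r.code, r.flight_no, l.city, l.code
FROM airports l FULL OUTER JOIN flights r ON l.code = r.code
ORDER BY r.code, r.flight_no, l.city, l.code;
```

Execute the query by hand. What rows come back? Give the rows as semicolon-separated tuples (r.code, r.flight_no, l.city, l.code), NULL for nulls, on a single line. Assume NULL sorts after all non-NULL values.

(AX, 208, NULL, NULL); (AX, 248, NULL, NULL); (HP, 209, NULL, NULL); (LS, 217, NULL, NULL); (LS, 253, NULL, NULL); (RF, 232, Kent, RF); (RF, 252, Kent, RF); (NULL, 231, NULL, NULL); (NULL, NULL, Austin, SG); (NULL, NULL, Boston, EZ); (NULL, NULL, Jersey, SG); (NULL, NULL, Lima, EZ); (NULL, NULL, Naples, NULL); (NULL, NULL, NULL, CR); (NULL, NULL, NULL, CR)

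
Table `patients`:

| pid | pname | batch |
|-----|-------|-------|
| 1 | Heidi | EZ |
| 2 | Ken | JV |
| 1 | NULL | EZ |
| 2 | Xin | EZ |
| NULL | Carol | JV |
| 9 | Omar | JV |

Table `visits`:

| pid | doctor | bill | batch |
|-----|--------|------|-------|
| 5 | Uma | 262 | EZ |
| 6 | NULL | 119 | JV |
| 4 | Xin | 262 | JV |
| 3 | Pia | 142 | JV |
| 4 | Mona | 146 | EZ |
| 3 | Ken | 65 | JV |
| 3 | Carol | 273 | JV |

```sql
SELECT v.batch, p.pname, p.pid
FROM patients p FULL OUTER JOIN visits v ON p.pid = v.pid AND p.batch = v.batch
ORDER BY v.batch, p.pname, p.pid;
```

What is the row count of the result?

13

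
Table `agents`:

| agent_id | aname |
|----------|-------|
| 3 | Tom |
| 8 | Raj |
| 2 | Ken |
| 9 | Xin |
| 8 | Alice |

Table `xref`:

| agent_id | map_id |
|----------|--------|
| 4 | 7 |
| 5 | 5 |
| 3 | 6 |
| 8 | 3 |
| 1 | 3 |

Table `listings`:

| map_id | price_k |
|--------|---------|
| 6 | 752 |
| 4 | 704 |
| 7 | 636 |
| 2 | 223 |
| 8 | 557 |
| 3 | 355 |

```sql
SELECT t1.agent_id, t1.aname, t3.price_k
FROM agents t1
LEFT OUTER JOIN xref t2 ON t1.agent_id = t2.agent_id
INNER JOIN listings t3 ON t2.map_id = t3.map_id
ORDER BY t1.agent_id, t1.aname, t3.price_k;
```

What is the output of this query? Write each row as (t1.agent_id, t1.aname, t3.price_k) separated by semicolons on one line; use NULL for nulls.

(3, Tom, 752); (8, Alice, 355); (8, Raj, 355)

Evaluate left to right. First `agents t1 LEFT JOIN xref t2` on agent_id: 5 row(s).
Then INNER JOIN `listings t3` on map_id: keep only rows whose t2.map_id appears in t3.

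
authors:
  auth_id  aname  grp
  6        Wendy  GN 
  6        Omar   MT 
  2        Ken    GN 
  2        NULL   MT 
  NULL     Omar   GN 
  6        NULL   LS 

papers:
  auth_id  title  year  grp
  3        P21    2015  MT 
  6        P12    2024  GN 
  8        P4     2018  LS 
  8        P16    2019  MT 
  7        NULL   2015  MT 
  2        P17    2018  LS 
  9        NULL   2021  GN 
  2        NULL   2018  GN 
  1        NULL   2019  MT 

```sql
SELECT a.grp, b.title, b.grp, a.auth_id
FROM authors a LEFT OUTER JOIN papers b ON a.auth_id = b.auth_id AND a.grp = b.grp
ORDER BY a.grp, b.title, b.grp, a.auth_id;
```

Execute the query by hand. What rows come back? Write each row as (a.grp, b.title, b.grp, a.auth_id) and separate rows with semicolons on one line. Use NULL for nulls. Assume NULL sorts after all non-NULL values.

LEFT JOIN keeps every row from `authors`; unmatched rows get NULL for `papers`'s columns.
Matching on a.auth_id = b.auth_id AND a.grp = b.grp. A NULL in a compared column never satisfies the condition.
- a (auth_id=6, grp=GN) pairs with 1 row(s) of b.
- a (auth_id=6, grp=MT) has no partner → padded with NULL.
- a (auth_id=2, grp=GN) pairs with 1 row(s) of b.
- a (auth_id=2, grp=MT) has no partner → padded with NULL.
- a (auth_id=NULL, grp=GN) has no partner → padded with NULL.
- a (auth_id=6, grp=LS) has no partner → padded with NULL.
After projecting and ordering:
a.grp | b.title | b.grp | a.auth_id
GN | P12 | GN | 6
GN | NULL | GN | 2
GN | NULL | NULL | NULL
LS | NULL | NULL | 6
MT | NULL | NULL | 2
MT | NULL | NULL | 6

(GN, P12, GN, 6); (GN, NULL, GN, 2); (GN, NULL, NULL, NULL); (LS, NULL, NULL, 6); (MT, NULL, NULL, 2); (MT, NULL, NULL, 6)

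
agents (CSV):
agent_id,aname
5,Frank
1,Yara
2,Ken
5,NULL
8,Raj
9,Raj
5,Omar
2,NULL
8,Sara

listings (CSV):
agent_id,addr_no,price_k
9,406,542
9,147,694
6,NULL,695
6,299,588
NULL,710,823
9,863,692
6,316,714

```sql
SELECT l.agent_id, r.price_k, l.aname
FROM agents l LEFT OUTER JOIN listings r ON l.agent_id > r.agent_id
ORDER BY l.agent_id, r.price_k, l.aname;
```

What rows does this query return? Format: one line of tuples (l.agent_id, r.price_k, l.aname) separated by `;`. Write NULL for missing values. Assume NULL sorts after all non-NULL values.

LEFT JOIN keeps every row from `agents`; unmatched rows get NULL for `listings`'s columns.
Matching on l.agent_id > r.agent_id. A NULL in a compared column never satisfies the condition.
- l[0] agent_id=5 → no match; kept with NULLs on the r side.
- l[1] agent_id=1 → no match; kept with NULLs on the r side.
- l[2] agent_id=2 → no match; kept with NULLs on the r side.
- l[3] agent_id=5 → no match; kept with NULLs on the r side.
- l[4] agent_id=8 → 3 match(es) in r → 3 row(s).
- l[5] agent_id=9 → 3 match(es) in r → 3 row(s).
- l[6] agent_id=5 → no match; kept with NULLs on the r side.
- l[7] agent_id=2 → no match; kept with NULLs on the r side.
- l[8] agent_id=8 → 3 match(es) in r → 3 row(s).

(1, NULL, Yara); (2, NULL, Ken); (2, NULL, NULL); (5, NULL, Frank); (5, NULL, Omar); (5, NULL, NULL); (8, 588, Raj); (8, 588, Sara); (8, 695, Raj); (8, 695, Sara); (8, 714, Raj); (8, 714, Sara); (9, 588, Raj); (9, 695, Raj); (9, 714, Raj)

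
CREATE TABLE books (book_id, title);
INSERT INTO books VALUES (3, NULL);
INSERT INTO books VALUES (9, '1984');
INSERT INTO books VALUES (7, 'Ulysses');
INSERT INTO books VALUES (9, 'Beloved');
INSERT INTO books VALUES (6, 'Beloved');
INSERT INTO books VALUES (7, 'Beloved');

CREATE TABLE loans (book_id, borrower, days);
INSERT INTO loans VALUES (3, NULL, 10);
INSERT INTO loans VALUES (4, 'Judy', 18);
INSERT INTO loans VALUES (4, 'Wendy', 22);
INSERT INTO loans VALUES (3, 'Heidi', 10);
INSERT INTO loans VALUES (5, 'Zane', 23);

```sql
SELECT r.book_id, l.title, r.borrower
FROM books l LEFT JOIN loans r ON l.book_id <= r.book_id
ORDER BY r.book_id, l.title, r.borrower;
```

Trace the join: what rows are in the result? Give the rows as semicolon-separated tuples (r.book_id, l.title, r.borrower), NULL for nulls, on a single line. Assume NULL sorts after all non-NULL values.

LEFT JOIN keeps every row from `books`; unmatched rows get NULL for `loans`'s columns.
Matching on l.book_id <= r.book_id.
- l row (book_id=3): matches 5 r row(s) → 5 output row(s).
- l row (book_id=9): no match → kept, r columns NULL.
- l row (book_id=7): no match → kept, r columns NULL.
- l row (book_id=9): no match → kept, r columns NULL.
- l row (book_id=6): no match → kept, r columns NULL.
- l row (book_id=7): no match → kept, r columns NULL.
After projecting and ordering:
r.book_id | l.title | r.borrower
3 | NULL | Heidi
3 | NULL | NULL
4 | NULL | Judy
4 | NULL | Wendy
5 | NULL | Zane
NULL | 1984 | NULL
NULL | Beloved | NULL
NULL | Beloved | NULL
NULL | Beloved | NULL
NULL | Ulysses | NULL

(3, NULL, Heidi); (3, NULL, NULL); (4, NULL, Judy); (4, NULL, Wendy); (5, NULL, Zane); (NULL, 1984, NULL); (NULL, Beloved, NULL); (NULL, Beloved, NULL); (NULL, Beloved, NULL); (NULL, Ulysses, NULL)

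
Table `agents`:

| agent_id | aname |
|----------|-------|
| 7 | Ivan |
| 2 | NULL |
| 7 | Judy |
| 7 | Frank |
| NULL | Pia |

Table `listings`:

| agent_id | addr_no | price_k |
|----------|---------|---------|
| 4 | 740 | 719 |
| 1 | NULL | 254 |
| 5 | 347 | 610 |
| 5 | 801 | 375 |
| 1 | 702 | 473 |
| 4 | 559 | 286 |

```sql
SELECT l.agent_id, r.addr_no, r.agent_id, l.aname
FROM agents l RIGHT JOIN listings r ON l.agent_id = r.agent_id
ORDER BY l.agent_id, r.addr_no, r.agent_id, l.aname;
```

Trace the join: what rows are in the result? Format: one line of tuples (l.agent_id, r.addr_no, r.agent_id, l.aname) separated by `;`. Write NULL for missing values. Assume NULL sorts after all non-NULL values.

(NULL, 347, 5, NULL); (NULL, 559, 4, NULL); (NULL, 702, 1, NULL); (NULL, 740, 4, NULL); (NULL, 801, 5, NULL); (NULL, NULL, 1, NULL)

RIGHT JOIN keeps every row from `listings`; unmatched rows get NULL for `agents`'s columns.
Matching on l.agent_id = r.agent_id. A NULL in a compared column never satisfies the condition.
- l (agent_id=7) has no partner in r.
- l (agent_id=2) has no partner in r.
- l (agent_id=7) has no partner in r.
- l (agent_id=7) has no partner in r.
- l (agent_id=NULL) has no partner in r.
- plus 6 unmatched r row(s), each kept with NULL l columns.
After projecting and ordering:
l.agent_id | r.addr_no | r.agent_id | l.aname
NULL | 347 | 5 | NULL
NULL | 559 | 4 | NULL
NULL | 702 | 1 | NULL
NULL | 740 | 4 | NULL
NULL | 801 | 5 | NULL
NULL | NULL | 1 | NULL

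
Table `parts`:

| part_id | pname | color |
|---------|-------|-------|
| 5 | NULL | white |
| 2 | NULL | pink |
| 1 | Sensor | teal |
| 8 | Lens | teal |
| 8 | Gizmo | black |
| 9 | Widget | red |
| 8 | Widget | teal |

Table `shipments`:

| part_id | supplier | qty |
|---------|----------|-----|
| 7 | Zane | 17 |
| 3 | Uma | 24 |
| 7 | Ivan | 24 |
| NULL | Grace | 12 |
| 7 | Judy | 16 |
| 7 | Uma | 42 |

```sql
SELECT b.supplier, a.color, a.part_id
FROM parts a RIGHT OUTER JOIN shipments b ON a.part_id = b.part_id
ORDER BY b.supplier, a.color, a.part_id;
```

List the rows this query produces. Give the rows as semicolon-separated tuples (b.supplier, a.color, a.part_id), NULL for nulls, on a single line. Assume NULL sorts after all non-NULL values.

(Grace, NULL, NULL); (Ivan, NULL, NULL); (Judy, NULL, NULL); (Uma, NULL, NULL); (Uma, NULL, NULL); (Zane, NULL, NULL)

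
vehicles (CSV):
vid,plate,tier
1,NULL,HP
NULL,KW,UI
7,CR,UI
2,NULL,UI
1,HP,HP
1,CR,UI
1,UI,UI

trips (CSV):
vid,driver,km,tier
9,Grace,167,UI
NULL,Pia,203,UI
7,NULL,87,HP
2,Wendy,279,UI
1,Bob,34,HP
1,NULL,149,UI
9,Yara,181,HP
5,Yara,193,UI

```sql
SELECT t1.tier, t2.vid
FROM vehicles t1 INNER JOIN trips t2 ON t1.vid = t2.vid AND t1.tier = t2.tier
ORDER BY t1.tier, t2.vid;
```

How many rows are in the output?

INNER JOIN keeps only pairs where the ON condition holds.
Matching on t1.vid = t2.vid AND t1.tier = t2.tier. A NULL in a compared column never satisfies the condition.
- t1 row (vid=1, tier=HP): matches 1 t2 row(s) → 1 output row(s).
- t1 row (vid=NULL, tier=UI): no match → dropped.
- t1 row (vid=7, tier=UI): no match → dropped.
- t1 row (vid=2, tier=UI): matches 1 t2 row(s) → 1 output row(s).
- t1 row (vid=1, tier=HP): matches 1 t2 row(s) → 1 output row(s).
- t1 row (vid=1, tier=UI): matches 1 t2 row(s) → 1 output row(s).
- t1 row (vid=1, tier=UI): matches 1 t2 row(s) → 1 output row(s).
Total: 5 rows.

5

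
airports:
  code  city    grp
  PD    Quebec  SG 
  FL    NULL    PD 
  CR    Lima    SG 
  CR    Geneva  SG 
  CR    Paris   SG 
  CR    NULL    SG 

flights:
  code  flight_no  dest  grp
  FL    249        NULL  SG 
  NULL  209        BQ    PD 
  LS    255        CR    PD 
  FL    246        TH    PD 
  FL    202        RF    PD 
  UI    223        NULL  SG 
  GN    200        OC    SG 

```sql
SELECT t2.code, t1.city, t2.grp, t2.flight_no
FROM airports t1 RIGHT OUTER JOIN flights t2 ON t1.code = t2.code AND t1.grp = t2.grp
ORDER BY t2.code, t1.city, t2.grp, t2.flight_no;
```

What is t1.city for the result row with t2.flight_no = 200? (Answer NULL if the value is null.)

NULL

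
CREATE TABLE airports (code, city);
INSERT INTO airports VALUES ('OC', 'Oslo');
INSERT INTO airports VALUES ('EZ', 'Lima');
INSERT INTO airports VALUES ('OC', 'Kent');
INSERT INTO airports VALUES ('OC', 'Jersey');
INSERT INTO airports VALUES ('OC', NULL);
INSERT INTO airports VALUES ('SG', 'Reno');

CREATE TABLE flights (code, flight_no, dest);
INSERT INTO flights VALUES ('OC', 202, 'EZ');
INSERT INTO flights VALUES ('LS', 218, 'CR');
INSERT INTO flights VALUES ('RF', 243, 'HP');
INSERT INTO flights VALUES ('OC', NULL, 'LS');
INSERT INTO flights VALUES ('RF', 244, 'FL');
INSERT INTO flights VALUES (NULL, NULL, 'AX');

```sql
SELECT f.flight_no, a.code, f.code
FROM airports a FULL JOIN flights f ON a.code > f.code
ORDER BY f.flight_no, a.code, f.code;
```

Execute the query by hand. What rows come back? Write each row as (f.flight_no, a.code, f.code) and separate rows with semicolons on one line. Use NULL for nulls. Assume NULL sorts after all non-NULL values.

(202, SG, OC); (218, OC, LS); (218, OC, LS); (218, OC, LS); (218, OC, LS); (218, SG, LS); (243, SG, RF); (244, SG, RF); (NULL, EZ, NULL); (NULL, SG, OC); (NULL, NULL, NULL)

FULL OUTER JOIN keeps every row from both sides; unmatched rows get NULL for the other side's columns.
Matching on a.code > f.code. A NULL in a compared column never satisfies the condition.
Matched pairs: 9; unmatched a rows kept: 1; unmatched f rows kept: 1.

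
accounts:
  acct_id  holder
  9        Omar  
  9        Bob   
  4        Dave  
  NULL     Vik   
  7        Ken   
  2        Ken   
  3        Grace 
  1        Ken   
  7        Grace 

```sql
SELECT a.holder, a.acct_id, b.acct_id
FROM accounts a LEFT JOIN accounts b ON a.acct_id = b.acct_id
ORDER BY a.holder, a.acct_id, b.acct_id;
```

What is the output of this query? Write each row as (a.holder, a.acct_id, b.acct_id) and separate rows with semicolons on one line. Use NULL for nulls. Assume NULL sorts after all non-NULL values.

(Bob, 9, 9); (Bob, 9, 9); (Dave, 4, 4); (Grace, 3, 3); (Grace, 7, 7); (Grace, 7, 7); (Ken, 1, 1); (Ken, 2, 2); (Ken, 7, 7); (Ken, 7, 7); (Omar, 9, 9); (Omar, 9, 9); (Vik, NULL, NULL)

LEFT JOIN keeps every row from `accounts a`; unmatched rows get NULL for `accounts b`'s columns.
Matching on a.acct_id = b.acct_id. A NULL in a compared column never satisfies the condition.
Matched pairs: 12; unmatched a rows kept: 1.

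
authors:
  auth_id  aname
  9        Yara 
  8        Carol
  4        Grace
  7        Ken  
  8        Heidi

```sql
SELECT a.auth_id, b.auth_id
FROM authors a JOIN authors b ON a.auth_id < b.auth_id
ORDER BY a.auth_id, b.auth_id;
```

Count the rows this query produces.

9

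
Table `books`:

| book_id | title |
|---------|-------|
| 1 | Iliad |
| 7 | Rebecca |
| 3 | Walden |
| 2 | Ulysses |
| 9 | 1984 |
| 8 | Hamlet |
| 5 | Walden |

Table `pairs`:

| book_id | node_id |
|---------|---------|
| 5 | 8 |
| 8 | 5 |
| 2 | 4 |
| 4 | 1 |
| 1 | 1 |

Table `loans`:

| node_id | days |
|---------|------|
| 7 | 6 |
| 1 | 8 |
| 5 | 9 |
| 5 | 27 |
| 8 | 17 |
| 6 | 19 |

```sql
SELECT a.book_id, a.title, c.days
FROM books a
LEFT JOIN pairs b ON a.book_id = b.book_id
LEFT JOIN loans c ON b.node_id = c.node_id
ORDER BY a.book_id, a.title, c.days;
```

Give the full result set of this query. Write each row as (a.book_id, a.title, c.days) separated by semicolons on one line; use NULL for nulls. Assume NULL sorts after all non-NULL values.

Joins associate left-to-right: books LEFT JOIN pairs on book_id gives 7 intermediate row(s).
Then LEFT JOIN `loans c` on node_id: each of those 7 rows is kept; rows whose b.node_id has no match in c get NULL for c's columns.

(1, Iliad, 8); (2, Ulysses, NULL); (3, Walden, NULL); (5, Walden, 17); (7, Rebecca, NULL); (8, Hamlet, 9); (8, Hamlet, 27); (9, 1984, NULL)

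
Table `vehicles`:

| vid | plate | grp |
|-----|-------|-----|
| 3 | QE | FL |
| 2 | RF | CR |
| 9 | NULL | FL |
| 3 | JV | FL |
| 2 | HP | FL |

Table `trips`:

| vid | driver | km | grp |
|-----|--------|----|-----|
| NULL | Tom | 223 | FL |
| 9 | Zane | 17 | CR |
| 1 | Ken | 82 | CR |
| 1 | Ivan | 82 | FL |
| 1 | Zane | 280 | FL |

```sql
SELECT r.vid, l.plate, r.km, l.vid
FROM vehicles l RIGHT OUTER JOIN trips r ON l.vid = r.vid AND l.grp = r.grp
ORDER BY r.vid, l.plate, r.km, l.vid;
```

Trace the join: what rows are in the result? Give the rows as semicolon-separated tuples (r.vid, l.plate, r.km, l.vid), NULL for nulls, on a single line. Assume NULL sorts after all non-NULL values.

(1, NULL, 82, NULL); (1, NULL, 82, NULL); (1, NULL, 280, NULL); (9, NULL, 17, NULL); (NULL, NULL, 223, NULL)

RIGHT JOIN keeps every row from `trips`; unmatched rows get NULL for `vehicles`'s columns.
Matching on l.vid = r.vid AND l.grp = r.grp. A NULL in a compared column never satisfies the condition.
- l (vid=3, grp=FL) has no partner in r.
- l (vid=2, grp=CR) has no partner in r.
- l (vid=9, grp=FL) has no partner in r.
- l (vid=3, grp=FL) has no partner in r.
- l (vid=2, grp=FL) has no partner in r.
- 5 row(s) from r found no l partner → padded with NULL.
After projecting and ordering:
r.vid | l.plate | r.km | l.vid
1 | NULL | 82 | NULL
1 | NULL | 82 | NULL
1 | NULL | 280 | NULL
9 | NULL | 17 | NULL
NULL | NULL | 223 | NULL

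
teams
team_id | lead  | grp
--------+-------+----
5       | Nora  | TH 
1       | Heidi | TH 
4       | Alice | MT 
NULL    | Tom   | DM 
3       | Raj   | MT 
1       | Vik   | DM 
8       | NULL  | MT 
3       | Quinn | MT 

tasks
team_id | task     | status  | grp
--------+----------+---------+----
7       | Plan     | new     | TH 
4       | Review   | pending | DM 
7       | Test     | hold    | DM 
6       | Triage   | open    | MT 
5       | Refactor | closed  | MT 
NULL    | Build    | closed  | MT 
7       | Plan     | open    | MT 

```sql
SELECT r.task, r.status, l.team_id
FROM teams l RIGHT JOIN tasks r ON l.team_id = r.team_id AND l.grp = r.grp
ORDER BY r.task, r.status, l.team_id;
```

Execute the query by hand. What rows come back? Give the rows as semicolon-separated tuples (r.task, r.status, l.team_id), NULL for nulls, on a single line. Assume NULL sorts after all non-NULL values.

(Build, closed, NULL); (Plan, new, NULL); (Plan, open, NULL); (Refactor, closed, NULL); (Review, pending, NULL); (Test, hold, NULL); (Triage, open, NULL)

RIGHT JOIN keeps every row from `tasks`; unmatched rows get NULL for `teams`'s columns.
Matching on l.team_id = r.team_id AND l.grp = r.grp. A NULL in a compared column never satisfies the condition.
- l row (team_id=5, grp=TH): no match.
- l row (team_id=1, grp=TH): no match.
- l row (team_id=4, grp=MT): no match.
- l row (team_id=NULL, grp=DM): no match.
- l row (team_id=3, grp=MT): no match.
- l row (team_id=1, grp=DM): no match.
- l row (team_id=8, grp=MT): no match.
- l row (team_id=3, grp=MT): no match.
- 7 r row(s) had no l match → kept, l columns NULL.
After projecting and ordering:
r.task | r.status | l.team_id
Build | closed | NULL
Plan | new | NULL
Plan | open | NULL
Refactor | closed | NULL
Review | pending | NULL
Test | hold | NULL
Triage | open | NULL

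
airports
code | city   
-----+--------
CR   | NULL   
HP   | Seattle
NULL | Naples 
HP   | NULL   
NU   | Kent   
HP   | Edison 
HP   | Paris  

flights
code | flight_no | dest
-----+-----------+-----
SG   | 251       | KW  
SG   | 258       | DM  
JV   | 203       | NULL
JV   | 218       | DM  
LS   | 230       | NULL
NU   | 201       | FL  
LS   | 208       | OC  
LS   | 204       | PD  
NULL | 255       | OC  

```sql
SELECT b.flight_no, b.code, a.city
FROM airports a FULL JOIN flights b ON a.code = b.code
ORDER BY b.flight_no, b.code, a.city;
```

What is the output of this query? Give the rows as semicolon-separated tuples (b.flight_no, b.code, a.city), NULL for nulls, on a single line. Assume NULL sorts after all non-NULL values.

(201, NU, Kent); (203, JV, NULL); (204, LS, NULL); (208, LS, NULL); (218, JV, NULL); (230, LS, NULL); (251, SG, NULL); (255, NULL, NULL); (258, SG, NULL); (NULL, NULL, Edison); (NULL, NULL, Naples); (NULL, NULL, Paris); (NULL, NULL, Seattle); (NULL, NULL, NULL); (NULL, NULL, NULL)

FULL OUTER JOIN keeps every row from both sides; unmatched rows get NULL for the other side's columns.
Matching on a.code = b.code. A NULL in a compared column never satisfies the condition.
- a[0] code=CR → no match; kept with NULLs on the b side.
- a[1] code=HP → no match; kept with NULLs on the b side.
- a[2] code=NULL → no match; kept with NULLs on the b side.
- a[3] code=HP → no match; kept with NULLs on the b side.
- a[4] code=NU → 1 match(es) in b → 1 row(s).
- a[5] code=HP → no match; kept with NULLs on the b side.
- a[6] code=HP → no match; kept with NULLs on the b side.
- 8 row(s) from b found no a partner → padded with NULL.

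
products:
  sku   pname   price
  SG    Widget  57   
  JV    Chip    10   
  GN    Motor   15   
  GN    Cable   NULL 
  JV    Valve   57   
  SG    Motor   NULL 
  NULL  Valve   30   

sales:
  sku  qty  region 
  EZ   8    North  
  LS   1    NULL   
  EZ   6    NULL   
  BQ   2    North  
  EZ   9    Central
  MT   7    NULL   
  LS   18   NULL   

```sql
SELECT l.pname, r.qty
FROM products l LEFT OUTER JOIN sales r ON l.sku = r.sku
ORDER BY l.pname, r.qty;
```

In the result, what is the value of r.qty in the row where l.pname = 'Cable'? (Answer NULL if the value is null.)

NULL

LEFT JOIN keeps every row from `products`; unmatched rows get NULL for `sales`'s columns.
Matching on l.sku = r.sku. A NULL in a compared column never satisfies the condition.
- l (sku=SG) has no partner → padded with NULL.
- l (sku=JV) has no partner → padded with NULL.
- l (sku=GN) has no partner → padded with NULL.
- l (sku=GN) has no partner → padded with NULL.
- l (sku=JV) has no partner → padded with NULL.
- l (sku=SG) has no partner → padded with NULL.
- l (sku=NULL) has no partner → padded with NULL.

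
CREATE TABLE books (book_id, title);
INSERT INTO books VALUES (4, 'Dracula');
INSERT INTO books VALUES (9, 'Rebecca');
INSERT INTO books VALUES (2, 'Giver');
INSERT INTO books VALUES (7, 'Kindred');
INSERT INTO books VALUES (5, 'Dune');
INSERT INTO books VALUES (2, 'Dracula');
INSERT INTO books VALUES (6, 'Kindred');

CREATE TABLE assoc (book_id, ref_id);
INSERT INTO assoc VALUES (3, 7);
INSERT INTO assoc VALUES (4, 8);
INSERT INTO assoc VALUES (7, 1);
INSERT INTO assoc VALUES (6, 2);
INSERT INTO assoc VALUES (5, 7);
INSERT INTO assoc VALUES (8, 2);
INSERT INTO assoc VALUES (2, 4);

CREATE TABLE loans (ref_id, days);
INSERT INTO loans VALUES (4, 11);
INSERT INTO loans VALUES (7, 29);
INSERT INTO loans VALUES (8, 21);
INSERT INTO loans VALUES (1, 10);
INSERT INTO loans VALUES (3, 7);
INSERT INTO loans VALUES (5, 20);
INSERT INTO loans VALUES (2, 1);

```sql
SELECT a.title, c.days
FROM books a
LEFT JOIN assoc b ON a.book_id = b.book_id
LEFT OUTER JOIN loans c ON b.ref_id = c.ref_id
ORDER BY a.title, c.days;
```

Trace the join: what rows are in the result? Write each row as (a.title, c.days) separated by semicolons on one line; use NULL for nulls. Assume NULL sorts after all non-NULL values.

Evaluate left to right. First `books a LEFT JOIN assoc b` on book_id: 7 row(s).
Then LEFT JOIN `loans c` on ref_id: each of those 7 rows is kept; rows whose b.ref_id has no match in c get NULL for c's columns.

(Dracula, 11); (Dracula, 21); (Dune, 29); (Giver, 11); (Kindred, 1); (Kindred, 10); (Rebecca, NULL)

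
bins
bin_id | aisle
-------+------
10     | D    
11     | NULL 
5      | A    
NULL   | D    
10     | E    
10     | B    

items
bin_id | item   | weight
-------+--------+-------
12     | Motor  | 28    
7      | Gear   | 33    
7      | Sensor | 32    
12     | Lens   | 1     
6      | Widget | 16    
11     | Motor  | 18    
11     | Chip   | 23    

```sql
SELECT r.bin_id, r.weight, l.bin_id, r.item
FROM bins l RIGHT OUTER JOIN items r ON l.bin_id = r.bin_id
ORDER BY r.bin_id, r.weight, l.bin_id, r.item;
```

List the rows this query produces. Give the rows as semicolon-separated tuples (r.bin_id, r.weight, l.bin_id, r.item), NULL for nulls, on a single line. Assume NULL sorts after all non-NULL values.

RIGHT JOIN keeps every row from `items`; unmatched rows get NULL for `bins`'s columns.
Matching on l.bin_id = r.bin_id. A NULL in a compared column never satisfies the condition.
- l row (bin_id=10): no match.
- l row (bin_id=11): matches 2 r row(s) → 2 output row(s).
- l row (bin_id=5): no match.
- l row (bin_id=NULL): no match.
- l row (bin_id=10): no match.
- l row (bin_id=10): no match.
- plus 5 unmatched r row(s), each kept with NULL l columns.
After projecting and ordering:
r.bin_id | r.weight | l.bin_id | r.item
6 | 16 | NULL | Widget
7 | 32 | NULL | Sensor
7 | 33 | NULL | Gear
11 | 18 | 11 | Motor
11 | 23 | 11 | Chip
12 | 1 | NULL | Lens
12 | 28 | NULL | Motor

(6, 16, NULL, Widget); (7, 32, NULL, Sensor); (7, 33, NULL, Gear); (11, 18, 11, Motor); (11, 23, 11, Chip); (12, 1, NULL, Lens); (12, 28, NULL, Motor)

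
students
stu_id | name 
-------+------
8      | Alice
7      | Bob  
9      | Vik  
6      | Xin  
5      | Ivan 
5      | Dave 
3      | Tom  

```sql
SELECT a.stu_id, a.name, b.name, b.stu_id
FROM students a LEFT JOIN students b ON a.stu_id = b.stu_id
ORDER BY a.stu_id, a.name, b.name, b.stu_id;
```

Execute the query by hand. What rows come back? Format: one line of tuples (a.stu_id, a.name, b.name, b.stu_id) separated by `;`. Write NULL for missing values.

(3, Tom, Tom, 3); (5, Dave, Dave, 5); (5, Dave, Ivan, 5); (5, Ivan, Dave, 5); (5, Ivan, Ivan, 5); (6, Xin, Xin, 6); (7, Bob, Bob, 7); (8, Alice, Alice, 8); (9, Vik, Vik, 9)

LEFT JOIN keeps every row from `students a`; unmatched rows get NULL for `students b`'s columns.
Matching on a.stu_id = b.stu_id.
- a[0] stu_id=8 → 1 match(es) in b → 1 row(s).
- a[1] stu_id=7 → 1 match(es) in b → 1 row(s).
- a[2] stu_id=9 → 1 match(es) in b → 1 row(s).
- a[3] stu_id=6 → 1 match(es) in b → 1 row(s).
- a[4] stu_id=5 → 2 match(es) in b → 2 row(s).
- a[5] stu_id=5 → 2 match(es) in b → 2 row(s).
- a[6] stu_id=3 → 1 match(es) in b → 1 row(s).
After projecting and ordering:
a.stu_id | a.name | b.name | b.stu_id
3 | Tom | Tom | 3
5 | Dave | Dave | 5
5 | Dave | Ivan | 5
5 | Ivan | Dave | 5
5 | Ivan | Ivan | 5
6 | Xin | Xin | 6
7 | Bob | Bob | 7
8 | Alice | Alice | 8
9 | Vik | Vik | 9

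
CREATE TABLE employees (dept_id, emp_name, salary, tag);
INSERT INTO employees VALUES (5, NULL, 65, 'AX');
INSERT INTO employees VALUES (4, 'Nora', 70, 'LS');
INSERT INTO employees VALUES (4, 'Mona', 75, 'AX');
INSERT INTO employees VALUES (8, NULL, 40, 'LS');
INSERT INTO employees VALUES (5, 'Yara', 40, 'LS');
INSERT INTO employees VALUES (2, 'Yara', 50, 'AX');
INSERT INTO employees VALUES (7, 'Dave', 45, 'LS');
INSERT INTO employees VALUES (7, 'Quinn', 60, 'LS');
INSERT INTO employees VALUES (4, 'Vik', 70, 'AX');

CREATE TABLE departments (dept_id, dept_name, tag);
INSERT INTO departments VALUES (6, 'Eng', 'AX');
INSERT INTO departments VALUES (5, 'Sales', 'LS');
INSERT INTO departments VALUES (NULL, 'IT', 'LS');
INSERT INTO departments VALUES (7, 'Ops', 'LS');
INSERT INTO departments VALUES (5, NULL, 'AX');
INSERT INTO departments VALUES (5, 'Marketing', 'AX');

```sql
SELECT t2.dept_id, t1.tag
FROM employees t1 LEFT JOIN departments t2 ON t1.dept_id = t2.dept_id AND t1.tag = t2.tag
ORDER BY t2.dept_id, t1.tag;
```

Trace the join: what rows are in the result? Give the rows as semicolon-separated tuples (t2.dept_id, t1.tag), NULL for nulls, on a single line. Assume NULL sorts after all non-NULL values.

(5, AX); (5, AX); (5, LS); (7, LS); (7, LS); (NULL, AX); (NULL, AX); (NULL, AX); (NULL, LS); (NULL, LS)

LEFT JOIN keeps every row from `employees`; unmatched rows get NULL for `departments`'s columns.
Matching on t1.dept_id = t2.dept_id AND t1.tag = t2.tag. A NULL in a compared column never satisfies the condition.
Matched pairs: 5; unmatched t1 rows kept: 5.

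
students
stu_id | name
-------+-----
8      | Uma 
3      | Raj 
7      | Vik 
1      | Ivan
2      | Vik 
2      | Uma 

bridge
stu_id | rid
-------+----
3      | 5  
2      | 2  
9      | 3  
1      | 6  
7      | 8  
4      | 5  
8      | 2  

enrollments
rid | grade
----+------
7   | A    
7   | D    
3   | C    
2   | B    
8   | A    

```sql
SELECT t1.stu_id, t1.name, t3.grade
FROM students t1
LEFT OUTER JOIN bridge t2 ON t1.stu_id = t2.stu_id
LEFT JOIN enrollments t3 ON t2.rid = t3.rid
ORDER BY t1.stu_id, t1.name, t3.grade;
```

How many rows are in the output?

6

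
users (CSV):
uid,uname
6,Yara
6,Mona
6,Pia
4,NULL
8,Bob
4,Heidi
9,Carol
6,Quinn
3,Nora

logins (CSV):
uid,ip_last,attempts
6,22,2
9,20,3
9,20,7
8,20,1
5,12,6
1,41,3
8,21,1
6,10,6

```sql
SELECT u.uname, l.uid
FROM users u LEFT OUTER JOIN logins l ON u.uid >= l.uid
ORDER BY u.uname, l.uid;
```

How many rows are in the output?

33

LEFT JOIN keeps every row from `users`; unmatched rows get NULL for `logins`'s columns.
Matching on u.uid >= l.uid.
Matched pairs: 33; unmatched u rows kept: 0.
Total: 33 rows.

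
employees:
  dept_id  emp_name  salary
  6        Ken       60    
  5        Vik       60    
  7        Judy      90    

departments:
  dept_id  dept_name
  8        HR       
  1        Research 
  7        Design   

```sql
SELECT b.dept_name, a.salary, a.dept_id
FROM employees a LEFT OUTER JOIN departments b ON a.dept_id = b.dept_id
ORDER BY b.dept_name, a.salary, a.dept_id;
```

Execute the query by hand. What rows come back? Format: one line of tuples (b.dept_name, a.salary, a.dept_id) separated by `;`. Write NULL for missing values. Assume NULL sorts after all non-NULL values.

(Design, 90, 7); (NULL, 60, 5); (NULL, 60, 6)

LEFT JOIN keeps every row from `employees`; unmatched rows get NULL for `departments`'s columns.
Matching on a.dept_id = b.dept_id.
Matched pairs: 1; unmatched a rows kept: 2.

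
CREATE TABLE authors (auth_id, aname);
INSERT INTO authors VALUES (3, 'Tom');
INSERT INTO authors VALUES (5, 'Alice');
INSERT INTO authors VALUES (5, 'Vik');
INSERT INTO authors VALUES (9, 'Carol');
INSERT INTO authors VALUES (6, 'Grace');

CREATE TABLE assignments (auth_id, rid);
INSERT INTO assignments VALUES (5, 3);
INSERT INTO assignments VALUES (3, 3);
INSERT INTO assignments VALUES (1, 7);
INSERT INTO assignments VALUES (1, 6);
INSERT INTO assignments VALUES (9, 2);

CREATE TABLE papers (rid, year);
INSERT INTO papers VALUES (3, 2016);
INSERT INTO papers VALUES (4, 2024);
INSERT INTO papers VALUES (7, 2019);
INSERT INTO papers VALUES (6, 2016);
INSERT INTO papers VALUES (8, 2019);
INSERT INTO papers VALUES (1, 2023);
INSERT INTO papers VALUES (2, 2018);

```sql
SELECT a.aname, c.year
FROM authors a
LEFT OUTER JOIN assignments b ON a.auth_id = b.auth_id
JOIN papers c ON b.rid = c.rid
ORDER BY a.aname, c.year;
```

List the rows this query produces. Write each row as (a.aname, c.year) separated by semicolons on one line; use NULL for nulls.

Evaluate left to right. First `authors a LEFT JOIN assignments b` on auth_id: 5 row(s).
Then INNER JOIN `papers c` on rid: keep only rows whose b.rid appears in c.

(Alice, 2016); (Carol, 2018); (Tom, 2016); (Vik, 2016)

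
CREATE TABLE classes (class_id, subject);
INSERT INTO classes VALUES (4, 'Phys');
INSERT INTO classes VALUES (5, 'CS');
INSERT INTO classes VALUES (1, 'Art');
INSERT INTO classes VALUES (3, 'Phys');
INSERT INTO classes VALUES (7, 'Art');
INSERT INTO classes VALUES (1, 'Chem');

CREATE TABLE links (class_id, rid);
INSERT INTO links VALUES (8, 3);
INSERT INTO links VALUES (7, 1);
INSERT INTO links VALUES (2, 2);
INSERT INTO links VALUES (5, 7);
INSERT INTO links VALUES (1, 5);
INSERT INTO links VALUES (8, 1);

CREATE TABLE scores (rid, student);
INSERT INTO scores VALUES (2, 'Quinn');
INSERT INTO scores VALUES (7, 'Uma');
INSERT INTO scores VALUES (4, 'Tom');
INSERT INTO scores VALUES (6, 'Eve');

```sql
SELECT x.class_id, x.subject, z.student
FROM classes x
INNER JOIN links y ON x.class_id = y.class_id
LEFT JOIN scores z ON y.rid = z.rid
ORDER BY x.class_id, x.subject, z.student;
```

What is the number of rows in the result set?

4

Evaluate left to right. First `classes x INNER JOIN links y` on class_id: 4 row(s).
Then LEFT JOIN `scores z` on rid: each of those 4 rows is kept; rows whose y.rid has no match in z get NULL for z's columns.
Result: 4 row(s).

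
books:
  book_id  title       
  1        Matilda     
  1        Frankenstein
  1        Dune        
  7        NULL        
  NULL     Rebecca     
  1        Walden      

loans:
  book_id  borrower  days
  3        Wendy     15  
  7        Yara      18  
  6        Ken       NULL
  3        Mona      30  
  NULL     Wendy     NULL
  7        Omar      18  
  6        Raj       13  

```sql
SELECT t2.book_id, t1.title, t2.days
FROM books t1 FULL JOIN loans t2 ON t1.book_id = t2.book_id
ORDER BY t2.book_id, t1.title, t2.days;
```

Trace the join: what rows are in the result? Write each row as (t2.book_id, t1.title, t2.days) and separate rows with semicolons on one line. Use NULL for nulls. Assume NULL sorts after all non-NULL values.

(3, NULL, 15); (3, NULL, 30); (6, NULL, 13); (6, NULL, NULL); (7, NULL, 18); (7, NULL, 18); (NULL, Dune, NULL); (NULL, Frankenstein, NULL); (NULL, Matilda, NULL); (NULL, Rebecca, NULL); (NULL, Walden, NULL); (NULL, NULL, NULL)

FULL OUTER JOIN keeps every row from both sides; unmatched rows get NULL for the other side's columns.
Matching on t1.book_id = t2.book_id. A NULL in a compared column never satisfies the condition.
Matched pairs: 2; unmatched t1 rows kept: 5; unmatched t2 rows kept: 5.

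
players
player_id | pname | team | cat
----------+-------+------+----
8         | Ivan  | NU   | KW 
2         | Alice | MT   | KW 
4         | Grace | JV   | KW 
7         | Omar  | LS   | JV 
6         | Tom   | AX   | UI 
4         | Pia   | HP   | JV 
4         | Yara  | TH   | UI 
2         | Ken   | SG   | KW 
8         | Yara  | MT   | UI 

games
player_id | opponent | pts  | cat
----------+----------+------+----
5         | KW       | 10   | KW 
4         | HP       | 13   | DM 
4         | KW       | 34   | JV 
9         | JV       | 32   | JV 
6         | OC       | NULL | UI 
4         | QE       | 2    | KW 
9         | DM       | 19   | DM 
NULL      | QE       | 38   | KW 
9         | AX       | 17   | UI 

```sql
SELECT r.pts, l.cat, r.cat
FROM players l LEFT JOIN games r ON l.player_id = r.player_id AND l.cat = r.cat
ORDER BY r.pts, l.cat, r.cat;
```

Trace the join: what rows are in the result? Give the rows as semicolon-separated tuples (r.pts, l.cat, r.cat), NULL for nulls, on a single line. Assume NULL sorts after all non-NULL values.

(2, KW, KW); (34, JV, JV); (NULL, JV, NULL); (NULL, KW, NULL); (NULL, KW, NULL); (NULL, KW, NULL); (NULL, UI, UI); (NULL, UI, NULL); (NULL, UI, NULL)

LEFT JOIN keeps every row from `players`; unmatched rows get NULL for `games`'s columns.
Matching on l.player_id = r.player_id AND l.cat = r.cat. A NULL in a compared column never satisfies the condition.
- l row (player_id=8, cat=KW): no match → kept, r columns NULL.
- l row (player_id=2, cat=KW): no match → kept, r columns NULL.
- l row (player_id=4, cat=KW): matches 1 r row(s) → 1 output row(s).
- l row (player_id=7, cat=JV): no match → kept, r columns NULL.
- l row (player_id=6, cat=UI): matches 1 r row(s) → 1 output row(s).
- l row (player_id=4, cat=JV): matches 1 r row(s) → 1 output row(s).
- l row (player_id=4, cat=UI): no match → kept, r columns NULL.
- l row (player_id=2, cat=KW): no match → kept, r columns NULL.
- l row (player_id=8, cat=UI): no match → kept, r columns NULL.
After projecting and ordering:
r.pts | l.cat | r.cat
2 | KW | KW
34 | JV | JV
NULL | JV | NULL
NULL | KW | NULL
NULL | KW | NULL
NULL | KW | NULL
NULL | UI | UI
NULL | UI | NULL
NULL | UI | NULL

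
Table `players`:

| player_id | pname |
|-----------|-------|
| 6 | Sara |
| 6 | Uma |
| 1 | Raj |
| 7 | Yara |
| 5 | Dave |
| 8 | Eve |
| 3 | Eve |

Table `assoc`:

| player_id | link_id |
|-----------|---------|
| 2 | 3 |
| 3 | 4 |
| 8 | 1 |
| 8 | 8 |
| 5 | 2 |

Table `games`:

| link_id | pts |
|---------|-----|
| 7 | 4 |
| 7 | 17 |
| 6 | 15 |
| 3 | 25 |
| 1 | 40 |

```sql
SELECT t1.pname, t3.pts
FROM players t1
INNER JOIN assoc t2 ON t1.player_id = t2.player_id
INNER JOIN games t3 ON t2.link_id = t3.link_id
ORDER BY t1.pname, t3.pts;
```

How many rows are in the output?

1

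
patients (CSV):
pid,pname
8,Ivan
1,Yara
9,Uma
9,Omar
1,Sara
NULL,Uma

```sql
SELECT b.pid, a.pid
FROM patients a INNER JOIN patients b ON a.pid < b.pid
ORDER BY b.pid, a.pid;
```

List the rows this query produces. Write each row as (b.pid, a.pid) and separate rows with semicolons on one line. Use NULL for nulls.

(8, 1); (8, 1); (9, 1); (9, 1); (9, 1); (9, 1); (9, 8); (9, 8)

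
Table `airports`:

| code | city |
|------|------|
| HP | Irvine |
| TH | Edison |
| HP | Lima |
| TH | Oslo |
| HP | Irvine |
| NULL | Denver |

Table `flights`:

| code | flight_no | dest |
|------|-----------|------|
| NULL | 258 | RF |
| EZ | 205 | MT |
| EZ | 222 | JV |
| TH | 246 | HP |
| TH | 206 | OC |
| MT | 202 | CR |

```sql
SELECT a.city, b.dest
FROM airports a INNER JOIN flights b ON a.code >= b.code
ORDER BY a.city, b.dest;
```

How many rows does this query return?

16

INNER JOIN keeps only pairs where the ON condition holds.
Matching on a.code >= b.code. A NULL in a compared column never satisfies the condition.
- a (code=HP) pairs with 2 row(s) of b.
- a (code=TH) pairs with 5 row(s) of b.
- a (code=HP) pairs with 2 row(s) of b.
- a (code=TH) pairs with 5 row(s) of b.
- a (code=HP) pairs with 2 row(s) of b.
- a (code=NULL) has no partner → excluded.
Total: 16 rows.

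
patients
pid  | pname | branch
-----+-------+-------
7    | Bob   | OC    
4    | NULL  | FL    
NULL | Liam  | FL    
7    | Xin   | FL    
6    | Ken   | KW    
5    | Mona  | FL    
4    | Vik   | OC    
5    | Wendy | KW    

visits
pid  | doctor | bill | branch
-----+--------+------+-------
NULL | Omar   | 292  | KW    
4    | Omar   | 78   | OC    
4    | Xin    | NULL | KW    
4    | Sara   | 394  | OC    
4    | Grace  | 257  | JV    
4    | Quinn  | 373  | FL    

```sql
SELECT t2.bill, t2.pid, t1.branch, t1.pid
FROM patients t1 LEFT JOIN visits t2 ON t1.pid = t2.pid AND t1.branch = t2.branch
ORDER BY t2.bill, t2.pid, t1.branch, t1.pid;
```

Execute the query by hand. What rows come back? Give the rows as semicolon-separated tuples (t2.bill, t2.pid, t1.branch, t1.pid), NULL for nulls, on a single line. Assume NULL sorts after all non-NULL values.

(78, 4, OC, 4); (373, 4, FL, 4); (394, 4, OC, 4); (NULL, NULL, FL, 5); (NULL, NULL, FL, 7); (NULL, NULL, FL, NULL); (NULL, NULL, KW, 5); (NULL, NULL, KW, 6); (NULL, NULL, OC, 7)

LEFT JOIN keeps every row from `patients`; unmatched rows get NULL for `visits`'s columns.
Matching on t1.pid = t2.pid AND t1.branch = t2.branch. A NULL in a compared column never satisfies the condition.
- t1 row (pid=7, branch=OC): no match → kept, t2 columns NULL.
- t1 row (pid=4, branch=FL): matches 1 t2 row(s) → 1 output row(s).
- t1 row (pid=NULL, branch=FL): no match → kept, t2 columns NULL.
- t1 row (pid=7, branch=FL): no match → kept, t2 columns NULL.
- t1 row (pid=6, branch=KW): no match → kept, t2 columns NULL.
- t1 row (pid=5, branch=FL): no match → kept, t2 columns NULL.
- t1 row (pid=4, branch=OC): matches 2 t2 row(s) → 2 output row(s).
- t1 row (pid=5, branch=KW): no match → kept, t2 columns NULL.
After projecting and ordering:
t2.bill | t2.pid | t1.branch | t1.pid
78 | 4 | OC | 4
373 | 4 | FL | 4
394 | 4 | OC | 4
NULL | NULL | FL | 5
NULL | NULL | FL | 7
NULL | NULL | FL | NULL
NULL | NULL | KW | 5
NULL | NULL | KW | 6
NULL | NULL | OC | 7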